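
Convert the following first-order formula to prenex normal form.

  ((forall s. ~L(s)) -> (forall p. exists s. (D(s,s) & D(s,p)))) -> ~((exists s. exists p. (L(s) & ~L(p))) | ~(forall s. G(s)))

First replace A → B with ¬A ∨ B.
  ~(~(forall s. ~L(s)) | (forall p. exists s. (D(s,s) & D(s,p)))) | ~((exists s. exists p. (L(s) & ~L(p))) | ~(forall s. G(s)))
Push ¬ through the quantifiers and connectives to reach negation normal form:
  (forall s. ~L(s)) & (exists p. forall s. (~D(s,s) | ~D(s,p))) | (forall s. forall p. (~L(s) | L(p))) & (forall s. G(s))
Rename bound variables to avoid capture: s↦v, s↦u1, p↦w1, s↦b.
  (forall s. ~L(s)) & (exists p. forall v. (~D(v,v) | ~D(v,p))) | (forall u1. forall w1. (~L(u1) | L(w1))) & (forall b. G(b))
Extract every quantifier outward, since the variables are now distinct and don't occur free across branches:
  forall s. exists p. forall v. forall u1. forall w1. forall b. (~L(s) & (~D(v,v) | ~D(v,p)) | (~L(u1) | L(w1)) & G(b))

forall s. exists p. forall v. forall u1. forall w1. forall b. (~L(s) & (~D(v,v) | ~D(v,p)) | (~L(u1) | L(w1)) & G(b))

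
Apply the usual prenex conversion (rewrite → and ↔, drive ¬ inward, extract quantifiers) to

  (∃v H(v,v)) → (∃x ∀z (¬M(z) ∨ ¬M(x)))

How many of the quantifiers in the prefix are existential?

Eliminate → and ↔ using ¬ and ∨.
  ¬(∃v H(v,v)) ∨ (∃x ∀z (¬M(z) ∨ ¬M(x)))
Push ¬ through the quantifiers and connectives to reach negation normal form:
  (∀v ¬H(v,v)) ∨ (∃x ∀z (¬M(z) ∨ ¬M(x)))
Finally move all quantifiers to the prefix:
  ∀v ∃x ∀z (¬H(v,v) ∨ ¬M(z) ∨ ¬M(x))
The prefix is ∀v ∃x ∀z: 2 universal, 1 existential.

1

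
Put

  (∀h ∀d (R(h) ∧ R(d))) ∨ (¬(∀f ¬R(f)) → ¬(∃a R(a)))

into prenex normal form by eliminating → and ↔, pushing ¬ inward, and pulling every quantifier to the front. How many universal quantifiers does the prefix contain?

4

Eliminate → and ↔ using ¬ and ∨.
  (∀h ∀d (R(h) ∧ R(d))) ∨ ¬¬(∀f ¬R(f)) ∨ ¬(∃a R(a))
Move each ¬ inward, flipping quantifiers it crosses:
  (∀h ∀d (R(h) ∧ R(d))) ∨ (∀f ¬R(f)) ∨ (∀a ¬R(a))
All bound variables are already distinct, so no renaming is needed.
Finally move all quantifiers to the prefix:
  ∀h ∀d ∀f ∀a (R(h) ∧ R(d) ∨ ¬R(f) ∨ ¬R(a))
The prefix is ∀h ∀d ∀f ∀a: 4 universal, 0 existential.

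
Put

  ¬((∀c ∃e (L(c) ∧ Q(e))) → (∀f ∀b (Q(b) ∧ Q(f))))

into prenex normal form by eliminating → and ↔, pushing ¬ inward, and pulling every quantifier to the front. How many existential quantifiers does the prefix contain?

Rewrite implications/biconditionals: A → B as ¬A ∨ B.
  ¬(¬(∀c ∃e (L(c) ∧ Q(e))) ∨ (∀f ∀b (Q(b) ∧ Q(f))))
Push ¬ through the quantifiers and connectives to reach negation normal form:
  (∀c ∃e (L(c) ∧ Q(e))) ∧ (∃f ∃b (¬Q(b) ∨ ¬Q(f)))
All bound variables are already distinct, so no renaming is needed.
Pull the quantifiers to the front (each side's bound variable is not free in the other side):
  ∀c ∃e ∃f ∃b (L(c) ∧ Q(e) ∧ (¬Q(b) ∨ ¬Q(f)))
The prefix is ∀c ∃e ∃f ∃b: 1 universal, 3 existential.

3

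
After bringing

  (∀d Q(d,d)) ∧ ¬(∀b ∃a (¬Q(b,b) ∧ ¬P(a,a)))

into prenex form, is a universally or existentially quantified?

universal

Drive negations inward (¬∀x A ≡ ∃x ¬A, ¬∃x A ≡ ∀x ¬A, De Morgan for ∧/∨):
  (∀d Q(d,d)) ∧ (∃b ∀a (Q(b,b) ∨ P(a,a)))
All bound variables are already distinct, so no renaming is needed.
Finally move all quantifiers to the prefix:
  ∀d ∃b ∀a (Q(d,d) ∧ (Q(b,b) ∨ P(a,a)))
The quantifier ∃a sits under an odd number of negations, so it flips to ∀a.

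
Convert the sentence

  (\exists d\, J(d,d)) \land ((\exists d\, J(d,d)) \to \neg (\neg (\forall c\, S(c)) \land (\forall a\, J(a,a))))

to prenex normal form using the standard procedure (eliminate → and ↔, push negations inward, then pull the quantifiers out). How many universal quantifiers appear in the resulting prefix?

2

Eliminate → and ↔ using ¬ and ∨.
  (\exists d\, J(d,d)) \land (\neg (\exists d\, J(d,d)) \lor \neg (\neg (\forall c\, S(c)) \land (\forall a\, J(a,a))))
Push ¬ through the quantifiers and connectives to reach negation normal form:
  (\exists d\, J(d,d)) \land ((\forall d\, \neg J(d,d)) \lor (\forall c\, S(c)) \lor (\exists a\, \neg J(a,a)))
Rename bound variables to avoid capture: d↦z.
  (\exists d\, J(d,d)) \land ((\forall z\, \neg J(z,z)) \lor (\forall c\, S(c)) \lor (\exists a\, \neg J(a,a)))
Finally move all quantifiers to the prefix:
  \exists d\, \forall z\, \forall c\, \exists a\, (J(d,d) \land (\neg J(z,z) \lor S(c) \lor \neg J(a,a)))
The prefix is \exists d \forall z \forall c \exists a: 2 universal, 2 existential.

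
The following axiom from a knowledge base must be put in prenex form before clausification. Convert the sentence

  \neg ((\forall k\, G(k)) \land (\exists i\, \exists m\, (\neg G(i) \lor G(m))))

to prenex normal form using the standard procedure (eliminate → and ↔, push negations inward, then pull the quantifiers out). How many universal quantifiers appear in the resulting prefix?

2

Drive negations inward (¬∀x A ≡ ∃x ¬A, ¬∃x A ≡ ∀x ¬A, De Morgan for ∧/∨):
  (\exists k\, \neg G(k)) \lor (\forall i\, \forall m\, (G(i) \land \neg G(m)))
Extract every quantifier outward, since the variables are now distinct and don't occur free across branches:
  \exists k\, \forall i\, \forall m\, (\neg G(k) \lor G(i) \land \neg G(m))
The prefix is \exists k \forall i \forall m: 2 universal, 1 existential.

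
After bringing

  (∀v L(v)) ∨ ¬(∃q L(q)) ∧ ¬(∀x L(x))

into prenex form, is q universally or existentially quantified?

Move each ¬ inward, flipping quantifiers it crosses:
  (∀v L(v)) ∨ (∀q ¬L(q)) ∧ (∃x ¬L(x))
Pull the quantifiers to the front (each side's bound variable is not free in the other side):
  ∀v ∀q ∃x (L(v) ∨ ¬L(q) ∧ ¬L(x))
The quantifier ∃q sits under an odd number of negations, so it flips to ∀q.

universal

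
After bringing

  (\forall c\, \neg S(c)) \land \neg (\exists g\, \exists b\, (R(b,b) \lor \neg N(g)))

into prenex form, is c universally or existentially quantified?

universal

Push ¬ through the quantifiers and connectives to reach negation normal form:
  (\forall c\, \neg S(c)) \land (\forall g\, \forall b\, (\neg R(b,b) \land N(g)))
All bound variables are already distinct, so no renaming is needed.
Extract every quantifier outward, since the variables are now distinct and don't occur free across branches:
  \forall c\, \forall g\, \forall b\, (\neg S(c) \land \neg R(b,b) \land N(g))
The quantifier \forall c sits under an even number of negations, so it remains universal.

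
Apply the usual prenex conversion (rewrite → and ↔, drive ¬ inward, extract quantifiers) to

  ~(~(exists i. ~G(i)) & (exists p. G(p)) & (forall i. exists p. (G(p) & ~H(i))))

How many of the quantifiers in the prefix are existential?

Push ¬ through the quantifiers and connectives to reach negation normal form:
  (exists i. ~G(i)) | (forall p. ~G(p)) | (exists i. forall p. (~G(p) | H(i)))
Give each quantifier a distinct variable: i↦v1, p↦z1.
  (exists i. ~G(i)) | (forall p. ~G(p)) | (exists v1. forall z1. (~G(z1) | H(v1)))
Extract every quantifier outward, since the variables are now distinct and don't occur free across branches:
  exists i. forall p. exists v1. forall z1. (~G(i) | ~G(p) | ~G(z1) | H(v1))
The prefix is exists i forall p exists v1 forall z1: 2 universal, 2 existential.

2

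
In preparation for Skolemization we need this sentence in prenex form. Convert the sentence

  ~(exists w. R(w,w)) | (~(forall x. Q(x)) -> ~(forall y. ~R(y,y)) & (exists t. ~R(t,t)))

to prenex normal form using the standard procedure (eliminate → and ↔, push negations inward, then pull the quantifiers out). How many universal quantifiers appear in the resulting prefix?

Rewrite implications/biconditionals: A → B as ¬A ∨ B.
  ~(exists w. R(w,w)) | ~~(forall x. Q(x)) | ~(forall y. ~R(y,y)) & (exists t. ~R(t,t))
Drive negations inward (¬∀x A ≡ ∃x ¬A, ¬∃x A ≡ ∀x ¬A, De Morgan for ∧/∨):
  (forall w. ~R(w,w)) | (forall x. Q(x)) | (exists y. R(y,y)) & (exists t. ~R(t,t))
All bound variables are already distinct, so no renaming is needed.
Pull the quantifiers to the front (each side's bound variable is not free in the other side):
  forall w. forall x. exists y. exists t. (~R(w,w) | Q(x) | R(y,y) & ~R(t,t))
The prefix is forall w forall x exists y exists t: 2 universal, 2 existential.

2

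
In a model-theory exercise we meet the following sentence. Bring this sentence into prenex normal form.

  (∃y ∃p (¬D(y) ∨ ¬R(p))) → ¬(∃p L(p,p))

Rewrite implications/biconditionals: A → B as ¬A ∨ B.
  ¬(∃y ∃p (¬D(y) ∨ ¬R(p))) ∨ ¬(∃p L(p,p))
Drive negations inward (¬∀x A ≡ ∃x ¬A, ¬∃x A ≡ ∀x ¬A, De Morgan for ∧/∨):
  (∀y ∀p (D(y) ∧ R(p))) ∨ (∀p ¬L(p,p))
Rename bound variables to avoid capture: p↦z.
  (∀y ∀p (D(y) ∧ R(p))) ∨ (∀z ¬L(z,z))
Finally move all quantifiers to the prefix:
  ∀y ∀p ∀z (D(y) ∧ R(p) ∨ ¬L(z,z))

∀y ∀p ∀z (D(y) ∧ R(p) ∨ ¬L(z,z))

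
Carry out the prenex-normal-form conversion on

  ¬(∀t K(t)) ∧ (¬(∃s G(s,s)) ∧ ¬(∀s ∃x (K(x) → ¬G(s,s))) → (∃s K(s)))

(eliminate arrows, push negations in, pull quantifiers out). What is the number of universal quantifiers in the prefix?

1

First replace A → B with ¬A ∨ B.
  ¬(∀t K(t)) ∧ (¬(¬(∃s G(s,s)) ∧ ¬(∀s ∃x (¬K(x) ∨ ¬G(s,s)))) ∨ (∃s K(s)))
Drive negations inward (¬∀x A ≡ ∃x ¬A, ¬∃x A ≡ ∀x ¬A, De Morgan for ∧/∨):
  (∃t ¬K(t)) ∧ ((∃s G(s,s)) ∨ (∀s ∃x (¬K(x) ∨ ¬G(s,s))) ∨ (∃s K(s)))
Rename bound variables to avoid capture: s↦p, s↦y.
  (∃t ¬K(t)) ∧ ((∃s G(s,s)) ∨ (∀p ∃x (¬K(x) ∨ ¬G(p,p))) ∨ (∃y K(y)))
Finally move all quantifiers to the prefix:
  ∃t ∃s ∀p ∃x ∃y (¬K(t) ∧ (G(s,s) ∨ ¬K(x) ∨ ¬G(p,p) ∨ K(y)))
The prefix is ∃t ∃s ∀p ∃x ∃y: 1 universal, 4 existential.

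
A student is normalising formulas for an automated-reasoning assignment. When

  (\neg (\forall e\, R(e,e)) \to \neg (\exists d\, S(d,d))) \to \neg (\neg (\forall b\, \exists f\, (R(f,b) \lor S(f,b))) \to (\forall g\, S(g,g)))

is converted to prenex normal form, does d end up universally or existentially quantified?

existential

First replace A → B with ¬A ∨ B.
  \neg (\neg \neg (\forall e\, R(e,e)) \lor \neg (\exists d\, S(d,d))) \lor \neg (\neg \neg (\forall b\, \exists f\, (R(f,b) \lor S(f,b))) \lor (\forall g\, S(g,g)))
Drive negations inward (¬∀x A ≡ ∃x ¬A, ¬∃x A ≡ ∀x ¬A, De Morgan for ∧/∨):
  (\exists e\, \neg R(e,e)) \land (\exists d\, S(d,d)) \lor (\exists b\, \forall f\, (\neg R(f,b) \land \neg S(f,b))) \land (\exists g\, \neg S(g,g))
All bound variables are already distinct, so no renaming is needed.
Extract every quantifier outward, since the variables are now distinct and don't occur free across branches:
  \exists e\, \exists d\, \exists b\, \forall f\, \exists g\, (\neg R(e,e) \land S(d,d) \lor \neg R(f,b) \land \neg S(f,b) \land \neg S(g,g))
The quantifier \exists d sits under an even number of negations (counting the antecedent side of each →), so it remains existential.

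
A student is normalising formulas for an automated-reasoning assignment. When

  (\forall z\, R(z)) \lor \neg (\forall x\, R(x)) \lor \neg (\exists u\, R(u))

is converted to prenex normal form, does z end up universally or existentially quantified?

Move each ¬ inward, flipping quantifiers it crosses:
  (\forall z\, R(z)) \lor (\exists x\, \neg R(x)) \lor (\forall u\, \neg R(u))
All bound variables are already distinct, so no renaming is needed.
Pull the quantifiers to the front (each side's bound variable is not free in the other side):
  \forall z\, \exists x\, \forall u\, (R(z) \lor \neg R(x) \lor \neg R(u))
The quantifier \forall z sits under an even number of negations, so it remains universal.

universal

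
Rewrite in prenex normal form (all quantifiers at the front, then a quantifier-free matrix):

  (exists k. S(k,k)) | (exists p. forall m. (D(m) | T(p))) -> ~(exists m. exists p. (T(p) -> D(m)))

forall k. forall p. exists m. forall w1. forall u1. (~S(k,k) & ~D(m) & ~T(p) | T(u1) & ~D(w1))

First replace A → B with ¬A ∨ B.
  ~((exists k. S(k,k)) | (exists p. forall m. (D(m) | T(p)))) | ~(exists m. exists p. (~T(p) | D(m)))
Push ¬ through the quantifiers and connectives to reach negation normal form:
  (forall k. ~S(k,k)) & (forall p. exists m. (~D(m) & ~T(p))) | (forall m. forall p. (T(p) & ~D(m)))
Give each quantifier a distinct variable: m↦w1, p↦u1.
  (forall k. ~S(k,k)) & (forall p. exists m. (~D(m) & ~T(p))) | (forall w1. forall u1. (T(u1) & ~D(w1)))
Extract every quantifier outward, since the variables are now distinct and don't occur free across branches:
  forall k. forall p. exists m. forall w1. forall u1. (~S(k,k) & ~D(m) & ~T(p) | T(u1) & ~D(w1))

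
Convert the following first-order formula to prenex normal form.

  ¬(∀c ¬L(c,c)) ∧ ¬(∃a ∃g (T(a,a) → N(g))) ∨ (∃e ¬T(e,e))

∃c ∀a ∀g ∃e (L(c,c) ∧ T(a,a) ∧ ¬N(g) ∨ ¬T(e,e))

Eliminate → and ↔ using ¬ and ∨.
  ¬(∀c ¬L(c,c)) ∧ ¬(∃a ∃g (¬T(a,a) ∨ N(g))) ∨ (∃e ¬T(e,e))
Push ¬ through the quantifiers and connectives to reach negation normal form:
  (∃c L(c,c)) ∧ (∀a ∀g (T(a,a) ∧ ¬N(g))) ∨ (∃e ¬T(e,e))
All bound variables are already distinct, so no renaming is needed.
Finally move all quantifiers to the prefix:
  ∃c ∀a ∀g ∃e (L(c,c) ∧ T(a,a) ∧ ¬N(g) ∨ ¬T(e,e))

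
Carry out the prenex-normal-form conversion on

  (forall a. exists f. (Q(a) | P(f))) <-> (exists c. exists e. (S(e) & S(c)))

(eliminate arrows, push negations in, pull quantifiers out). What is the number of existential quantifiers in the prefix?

Rewrite implications/biconditionals: A → B as ¬A ∨ B; A ↔ B as (¬A ∨ B) ∧ (¬B ∨ A).
  (~(forall a. exists f. (Q(a) | P(f))) | (exists c. exists e. (S(e) & S(c)))) & (~(exists c. exists e. (S(e) & S(c))) | (forall a. exists f. (Q(a) | P(f))))
Drive negations inward (¬∀x A ≡ ∃x ¬A, ¬∃x A ≡ ∀x ¬A, De Morgan for ∧/∨):
  ((exists a. forall f. (~Q(a) & ~P(f))) | (exists c. exists e. (S(e) & S(c)))) & ((forall c. forall e. (~S(e) | ~S(c))) | (forall a. exists f. (Q(a) | P(f))))
Rename bound variables to avoid capture: c↦y, e↦w1, a↦u1, f↦x.
  ((exists a. forall f. (~Q(a) & ~P(f))) | (exists c. exists e. (S(e) & S(c)))) & ((forall y. forall w1. (~S(w1) | ~S(y))) | (forall u1. exists x. (Q(u1) | P(x))))
Finally move all quantifiers to the prefix:
  exists a. forall f. exists c. exists e. forall y. forall w1. forall u1. exists x. ((~Q(a) & ~P(f) | S(e) & S(c)) & (~S(w1) | ~S(y) | Q(u1) | P(x)))
The prefix is exists a forall f exists c exists e forall y forall w1 forall u1 exists x: 4 universal, 4 existential.

4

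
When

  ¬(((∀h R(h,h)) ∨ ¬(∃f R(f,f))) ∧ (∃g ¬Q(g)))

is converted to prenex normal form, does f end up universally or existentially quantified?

Move each ¬ inward, flipping quantifiers it crosses:
  (∃h ¬R(h,h)) ∧ (∃f R(f,f)) ∨ (∀g Q(g))
Finally move all quantifiers to the prefix:
  ∃h ∃f ∀g (¬R(h,h) ∧ R(f,f) ∨ Q(g))
The quantifier ∃f sits under an even number of negations, so it remains existential.

existential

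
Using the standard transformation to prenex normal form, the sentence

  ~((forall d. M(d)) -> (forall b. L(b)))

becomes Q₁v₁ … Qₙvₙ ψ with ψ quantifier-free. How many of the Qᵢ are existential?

Eliminate → and ↔ using ¬ and ∨.
  ~(~(forall d. M(d)) | (forall b. L(b)))
Move each ¬ inward, flipping quantifiers it crosses:
  (forall d. M(d)) & (exists b. ~L(b))
All bound variables are already distinct, so no renaming is needed.
Pull the quantifiers to the front (each side's bound variable is not free in the other side):
  forall d. exists b. (M(d) & ~L(b))
The prefix is forall d exists b: 1 universal, 1 existential.

1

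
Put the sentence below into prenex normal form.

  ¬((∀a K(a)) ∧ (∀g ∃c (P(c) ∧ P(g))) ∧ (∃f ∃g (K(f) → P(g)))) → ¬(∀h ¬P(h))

First replace A → B with ¬A ∨ B.
  ¬¬((∀a K(a)) ∧ (∀g ∃c (P(c) ∧ P(g))) ∧ (∃f ∃g (¬K(f) ∨ P(g)))) ∨ ¬(∀h ¬P(h))
Push ¬ through the quantifiers and connectives to reach negation normal form:
  (∀a K(a)) ∧ (∀g ∃c (P(c) ∧ P(g))) ∧ (∃f ∃g (¬K(f) ∨ P(g))) ∨ (∃h P(h))
Rename bound variables to avoid capture: g↦w1.
  (∀a K(a)) ∧ (∀g ∃c (P(c) ∧ P(g))) ∧ (∃f ∃w1 (¬K(f) ∨ P(w1))) ∨ (∃h P(h))
Pull the quantifiers to the front (each side's bound variable is not free in the other side):
  ∀a ∀g ∃c ∃f ∃w1 ∃h (K(a) ∧ P(c) ∧ P(g) ∧ (¬K(f) ∨ P(w1)) ∨ P(h))

∀a ∀g ∃c ∃f ∃w1 ∃h (K(a) ∧ P(c) ∧ P(g) ∧ (¬K(f) ∨ P(w1)) ∨ P(h))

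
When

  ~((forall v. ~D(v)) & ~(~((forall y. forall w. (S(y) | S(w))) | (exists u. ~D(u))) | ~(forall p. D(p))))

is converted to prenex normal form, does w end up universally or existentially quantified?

Move each ¬ inward, flipping quantifiers it crosses:
  (exists v. D(v)) | (exists y. exists w. (~S(y) & ~S(w))) & (forall u. D(u)) | (exists p. ~D(p))
Extract every quantifier outward, since the variables are now distinct and don't occur free across branches:
  exists v. exists y. exists w. forall u. exists p. (D(v) | ~S(y) & ~S(w) & D(u) | ~D(p))
The quantifier forall w sits under an odd number of negations, so it flips to exists w.

existential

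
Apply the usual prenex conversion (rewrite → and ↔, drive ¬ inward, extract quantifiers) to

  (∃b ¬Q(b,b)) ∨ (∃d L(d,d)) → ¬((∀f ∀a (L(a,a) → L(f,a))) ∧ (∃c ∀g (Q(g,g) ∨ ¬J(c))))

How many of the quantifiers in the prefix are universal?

3

Eliminate → and ↔ using ¬ and ∨.
  ¬((∃b ¬Q(b,b)) ∨ (∃d L(d,d))) ∨ ¬((∀f ∀a (¬L(a,a) ∨ L(f,a))) ∧ (∃c ∀g (Q(g,g) ∨ ¬J(c))))
Move each ¬ inward, flipping quantifiers it crosses:
  (∀b Q(b,b)) ∧ (∀d ¬L(d,d)) ∨ (∃f ∃a (L(a,a) ∧ ¬L(f,a))) ∨ (∀c ∃g (¬Q(g,g) ∧ J(c)))
All bound variables are already distinct, so no renaming is needed.
Extract every quantifier outward, since the variables are now distinct and don't occur free across branches:
  ∀b ∀d ∃f ∃a ∀c ∃g (Q(b,b) ∧ ¬L(d,d) ∨ L(a,a) ∧ ¬L(f,a) ∨ ¬Q(g,g) ∧ J(c))
The prefix is ∀b ∀d ∃f ∃a ∀c ∃g: 3 universal, 3 existential.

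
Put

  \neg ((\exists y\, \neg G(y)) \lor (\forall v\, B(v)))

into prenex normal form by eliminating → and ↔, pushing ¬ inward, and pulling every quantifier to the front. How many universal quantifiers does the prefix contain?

Drive negations inward (¬∀x A ≡ ∃x ¬A, ¬∃x A ≡ ∀x ¬A, De Morgan for ∧/∨):
  (\forall y\, G(y)) \land (\exists v\, \neg B(v))
All bound variables are already distinct, so no renaming is needed.
Finally move all quantifiers to the prefix:
  \forall y\, \exists v\, (G(y) \land \neg B(v))
The prefix is \forall y \exists v: 1 universal, 1 existential.

1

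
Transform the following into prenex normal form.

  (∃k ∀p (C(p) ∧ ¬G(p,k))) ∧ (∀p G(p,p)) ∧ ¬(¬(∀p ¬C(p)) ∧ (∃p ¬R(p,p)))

∃k ∀p ∀x ∀a ∀x1 (C(p) ∧ ¬G(p,k) ∧ G(x,x) ∧ (¬C(a) ∨ R(x1,x1)))

Move each ¬ inward, flipping quantifiers it crosses:
  (∃k ∀p (C(p) ∧ ¬G(p,k))) ∧ (∀p G(p,p)) ∧ ((∀p ¬C(p)) ∨ (∀p R(p,p)))
Rename bound variables to avoid capture: p↦x, p↦a, p↦x1.
  (∃k ∀p (C(p) ∧ ¬G(p,k))) ∧ (∀x G(x,x)) ∧ ((∀a ¬C(a)) ∨ (∀x1 R(x1,x1)))
Finally move all quantifiers to the prefix:
  ∃k ∀p ∀x ∀a ∀x1 (C(p) ∧ ¬G(p,k) ∧ G(x,x) ∧ (¬C(a) ∨ R(x1,x1)))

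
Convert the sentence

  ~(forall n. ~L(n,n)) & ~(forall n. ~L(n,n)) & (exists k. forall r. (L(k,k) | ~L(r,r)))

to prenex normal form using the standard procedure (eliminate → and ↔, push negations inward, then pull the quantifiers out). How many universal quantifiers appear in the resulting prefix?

Push ¬ through the quantifiers and connectives to reach negation normal form:
  (exists n. L(n,n)) & (exists n. L(n,n)) & (exists k. forall r. (L(k,k) | ~L(r,r)))
Standardize variables apart so no two quantifiers bind the same name: n↦y1.
  (exists n. L(n,n)) & (exists y1. L(y1,y1)) & (exists k. forall r. (L(k,k) | ~L(r,r)))
Finally move all quantifiers to the prefix:
  exists n. exists y1. exists k. forall r. (L(n,n) & L(y1,y1) & (L(k,k) | ~L(r,r)))
The prefix is exists n exists y1 exists k forall r: 1 universal, 3 existential.

1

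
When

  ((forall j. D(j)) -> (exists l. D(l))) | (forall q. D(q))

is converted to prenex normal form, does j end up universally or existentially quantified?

existential

Rewrite implications/biconditionals: A → B as ¬A ∨ B.
  ~(forall j. D(j)) | (exists l. D(l)) | (forall q. D(q))
Push ¬ through the quantifiers and connectives to reach negation normal form:
  (exists j. ~D(j)) | (exists l. D(l)) | (forall q. D(q))
Pull the quantifiers to the front (each side's bound variable is not free in the other side):
  exists j. exists l. forall q. (~D(j) | D(l) | D(q))
The quantifier forall j sits under an odd number of negations (counting the antecedent side of each →), so it flips to exists j.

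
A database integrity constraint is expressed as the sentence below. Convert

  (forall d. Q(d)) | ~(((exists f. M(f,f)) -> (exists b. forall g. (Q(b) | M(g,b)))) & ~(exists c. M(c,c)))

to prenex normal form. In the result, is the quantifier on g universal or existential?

Rewrite implications/biconditionals: A → B as ¬A ∨ B.
  (forall d. Q(d)) | ~((~(exists f. M(f,f)) | (exists b. forall g. (Q(b) | M(g,b)))) & ~(exists c. M(c,c)))
Move each ¬ inward, flipping quantifiers it crosses:
  (forall d. Q(d)) | (exists f. M(f,f)) & (forall b. exists g. (~Q(b) & ~M(g,b))) | (exists c. M(c,c))
All bound variables are already distinct, so no renaming is needed.
Extract every quantifier outward, since the variables are now distinct and don't occur free across branches:
  forall d. exists f. forall b. exists g. exists c. (Q(d) | M(f,f) & ~Q(b) & ~M(g,b) | M(c,c))
The quantifier forall g sits under an odd number of negations (counting the antecedent side of each →), so it flips to exists g.

existential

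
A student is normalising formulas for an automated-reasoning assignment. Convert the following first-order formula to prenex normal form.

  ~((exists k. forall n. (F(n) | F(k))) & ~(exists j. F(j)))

forall k. exists n. exists j. (~F(n) & ~F(k) | F(j))

Drive negations inward (¬∀x A ≡ ∃x ¬A, ¬∃x A ≡ ∀x ¬A, De Morgan for ∧/∨):
  (forall k. exists n. (~F(n) & ~F(k))) | (exists j. F(j))
All bound variables are already distinct, so no renaming is needed.
Pull the quantifiers to the front (each side's bound variable is not free in the other side):
  forall k. exists n. exists j. (~F(n) & ~F(k) | F(j))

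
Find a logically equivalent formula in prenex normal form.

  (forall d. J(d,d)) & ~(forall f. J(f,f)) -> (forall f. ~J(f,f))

First replace A → B with ¬A ∨ B.
  ~((forall d. J(d,d)) & ~(forall f. J(f,f))) | (forall f. ~J(f,f))
Move each ¬ inward, flipping quantifiers it crosses:
  (exists d. ~J(d,d)) | (forall f. J(f,f)) | (forall f. ~J(f,f))
Standardize variables apart so no two quantifiers bind the same name: f↦x.
  (exists d. ~J(d,d)) | (forall f. J(f,f)) | (forall x. ~J(x,x))
Pull the quantifiers to the front (each side's bound variable is not free in the other side):
  exists d. forall f. forall x. (~J(d,d) | J(f,f) | ~J(x,x))

exists d. forall f. forall x. (~J(d,d) | J(f,f) | ~J(x,x))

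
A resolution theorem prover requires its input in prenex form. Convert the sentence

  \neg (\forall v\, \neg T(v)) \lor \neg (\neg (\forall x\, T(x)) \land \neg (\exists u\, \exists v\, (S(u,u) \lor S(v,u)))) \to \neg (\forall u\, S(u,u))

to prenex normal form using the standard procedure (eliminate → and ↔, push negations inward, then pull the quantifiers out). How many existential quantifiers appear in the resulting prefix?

2

Eliminate → and ↔ using ¬ and ∨.
  \neg (\neg (\forall v\, \neg T(v)) \lor \neg (\neg (\forall x\, T(x)) \land \neg (\exists u\, \exists v\, (S(u,u) \lor S(v,u))))) \lor \neg (\forall u\, S(u,u))
Push ¬ through the quantifiers and connectives to reach negation normal form:
  (\forall v\, \neg T(v)) \land (\exists x\, \neg T(x)) \land (\forall u\, \forall v\, (\neg S(u,u) \land \neg S(v,u))) \lor (\exists u\, \neg S(u,u))
Rename bound variables to avoid capture: v↦z, u↦r.
  (\forall v\, \neg T(v)) \land (\exists x\, \neg T(x)) \land (\forall u\, \forall z\, (\neg S(u,u) \land \neg S(z,u))) \lor (\exists r\, \neg S(r,r))
Pull the quantifiers to the front (each side's bound variable is not free in the other side):
  \forall v\, \exists x\, \forall u\, \forall z\, \exists r\, (\neg T(v) \land \neg T(x) \land \neg S(u,u) \land \neg S(z,u) \lor \neg S(r,r))
The prefix is \forall v \exists x \forall u \forall z \exists r: 3 universal, 2 existential.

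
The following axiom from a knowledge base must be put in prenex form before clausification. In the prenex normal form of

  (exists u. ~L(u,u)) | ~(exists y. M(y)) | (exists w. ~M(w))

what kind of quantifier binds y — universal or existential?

universal

Drive negations inward (¬∀x A ≡ ∃x ¬A, ¬∃x A ≡ ∀x ¬A, De Morgan for ∧/∨):
  (exists u. ~L(u,u)) | (forall y. ~M(y)) | (exists w. ~M(w))
Extract every quantifier outward, since the variables are now distinct and don't occur free across branches:
  exists u. forall y. exists w. (~L(u,u) | ~M(y) | ~M(w))
The quantifier exists y sits under an odd number of negations, so it flips to forall y.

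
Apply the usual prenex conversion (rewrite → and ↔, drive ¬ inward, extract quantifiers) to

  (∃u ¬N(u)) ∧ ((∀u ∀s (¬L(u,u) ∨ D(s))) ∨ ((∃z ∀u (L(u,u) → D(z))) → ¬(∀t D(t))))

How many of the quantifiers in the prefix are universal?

3

Eliminate → and ↔ using ¬ and ∨.
  (∃u ¬N(u)) ∧ ((∀u ∀s (¬L(u,u) ∨ D(s))) ∨ ¬(∃z ∀u (¬L(u,u) ∨ D(z))) ∨ ¬(∀t D(t)))
Drive negations inward (¬∀x A ≡ ∃x ¬A, ¬∃x A ≡ ∀x ¬A, De Morgan for ∧/∨):
  (∃u ¬N(u)) ∧ ((∀u ∀s (¬L(u,u) ∨ D(s))) ∨ (∀z ∃u (L(u,u) ∧ ¬D(z))) ∨ (∃t ¬D(t)))
Give each quantifier a distinct variable: u↦x, u↦a.
  (∃u ¬N(u)) ∧ ((∀x ∀s (¬L(x,x) ∨ D(s))) ∨ (∀z ∃a (L(a,a) ∧ ¬D(z))) ∨ (∃t ¬D(t)))
Pull the quantifiers to the front (each side's bound variable is not free in the other side):
  ∃u ∀x ∀s ∀z ∃a ∃t (¬N(u) ∧ (¬L(x,x) ∨ D(s) ∨ L(a,a) ∧ ¬D(z) ∨ ¬D(t)))
The prefix is ∃u ∀x ∀s ∀z ∃a ∃t: 3 universal, 3 existential.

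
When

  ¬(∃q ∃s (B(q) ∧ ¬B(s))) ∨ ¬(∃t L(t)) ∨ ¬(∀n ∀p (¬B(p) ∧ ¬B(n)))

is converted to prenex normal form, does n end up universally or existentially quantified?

existential

Drive negations inward (¬∀x A ≡ ∃x ¬A, ¬∃x A ≡ ∀x ¬A, De Morgan for ∧/∨):
  (∀q ∀s (¬B(q) ∨ B(s))) ∨ (∀t ¬L(t)) ∨ (∃n ∃p (B(p) ∨ B(n)))
Finally move all quantifiers to the prefix:
  ∀q ∀s ∀t ∃n ∃p (¬B(q) ∨ B(s) ∨ ¬L(t) ∨ B(p) ∨ B(n))
The quantifier ∀n sits under an odd number of negations, so it flips to ∃n.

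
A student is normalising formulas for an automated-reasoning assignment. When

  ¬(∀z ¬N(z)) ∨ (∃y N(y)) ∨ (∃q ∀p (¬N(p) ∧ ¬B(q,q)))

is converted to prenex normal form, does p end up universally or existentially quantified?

universal

Move each ¬ inward, flipping quantifiers it crosses:
  (∃z N(z)) ∨ (∃y N(y)) ∨ (∃q ∀p (¬N(p) ∧ ¬B(q,q)))
All bound variables are already distinct, so no renaming is needed.
Pull the quantifiers to the front (each side's bound variable is not free in the other side):
  ∃z ∃y ∃q ∀p (N(z) ∨ N(y) ∨ ¬N(p) ∧ ¬B(q,q))
The quantifier ∀p sits under an even number of negations, so it remains universal.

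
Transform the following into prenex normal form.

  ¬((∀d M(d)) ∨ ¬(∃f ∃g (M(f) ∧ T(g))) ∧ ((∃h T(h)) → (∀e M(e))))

First replace A → B with ¬A ∨ B.
  ¬((∀d M(d)) ∨ ¬(∃f ∃g (M(f) ∧ T(g))) ∧ (¬(∃h T(h)) ∨ (∀e M(e))))
Push ¬ through the quantifiers and connectives to reach negation normal form:
  (∃d ¬M(d)) ∧ ((∃f ∃g (M(f) ∧ T(g))) ∨ (∃h T(h)) ∧ (∃e ¬M(e)))
All bound variables are already distinct, so no renaming is needed.
Finally move all quantifiers to the prefix:
  ∃d ∃f ∃g ∃h ∃e (¬M(d) ∧ (M(f) ∧ T(g) ∨ T(h) ∧ ¬M(e)))

∃d ∃f ∃g ∃h ∃e (¬M(d) ∧ (M(f) ∧ T(g) ∨ T(h) ∧ ¬M(e)))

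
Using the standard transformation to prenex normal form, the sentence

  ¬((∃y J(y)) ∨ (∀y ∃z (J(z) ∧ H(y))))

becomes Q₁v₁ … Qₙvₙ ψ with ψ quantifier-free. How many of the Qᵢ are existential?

Move each ¬ inward, flipping quantifiers it crosses:
  (∀y ¬J(y)) ∧ (∃y ∀z (¬J(z) ∨ ¬H(y)))
Give each quantifier a distinct variable: y↦x1.
  (∀y ¬J(y)) ∧ (∃x1 ∀z (¬J(z) ∨ ¬H(x1)))
Pull the quantifiers to the front (each side's bound variable is not free in the other side):
  ∀y ∃x1 ∀z (¬J(y) ∧ (¬J(z) ∨ ¬H(x1)))
The prefix is ∀y ∃x1 ∀z: 2 universal, 1 existential.

1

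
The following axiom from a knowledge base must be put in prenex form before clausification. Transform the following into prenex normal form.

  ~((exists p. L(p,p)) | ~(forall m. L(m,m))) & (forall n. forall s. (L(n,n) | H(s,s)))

Move each ¬ inward, flipping quantifiers it crosses:
  (forall p. ~L(p,p)) & (forall m. L(m,m)) & (forall n. forall s. (L(n,n) | H(s,s)))
All bound variables are already distinct, so no renaming is needed.
Finally move all quantifiers to the prefix:
  forall p. forall m. forall n. forall s. (~L(p,p) & L(m,m) & (L(n,n) | H(s,s)))

forall p. forall m. forall n. forall s. (~L(p,p) & L(m,m) & (L(n,n) | H(s,s)))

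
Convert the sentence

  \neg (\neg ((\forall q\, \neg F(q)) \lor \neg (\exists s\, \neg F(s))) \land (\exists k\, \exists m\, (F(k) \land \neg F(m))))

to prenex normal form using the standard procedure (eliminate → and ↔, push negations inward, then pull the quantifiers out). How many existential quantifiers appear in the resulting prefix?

0

Move each ¬ inward, flipping quantifiers it crosses:
  (\forall q\, \neg F(q)) \lor (\forall s\, F(s)) \lor (\forall k\, \forall m\, (\neg F(k) \lor F(m)))
All bound variables are already distinct, so no renaming is needed.
Finally move all quantifiers to the prefix:
  \forall q\, \forall s\, \forall k\, \forall m\, (\neg F(q) \lor F(s) \lor \neg F(k) \lor F(m))
The prefix is \forall q \forall s \forall k \forall m: 4 universal, 0 existential.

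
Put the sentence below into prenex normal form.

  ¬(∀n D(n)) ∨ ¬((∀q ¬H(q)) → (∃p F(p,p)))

∃n ∀q ∀p (¬D(n) ∨ ¬H(q) ∧ ¬F(p,p))

First replace A → B with ¬A ∨ B.
  ¬(∀n D(n)) ∨ ¬(¬(∀q ¬H(q)) ∨ (∃p F(p,p)))
Push ¬ through the quantifiers and connectives to reach negation normal form:
  (∃n ¬D(n)) ∨ (∀q ¬H(q)) ∧ (∀p ¬F(p,p))
All bound variables are already distinct, so no renaming is needed.
Pull the quantifiers to the front (each side's bound variable is not free in the other side):
  ∃n ∀q ∀p (¬D(n) ∨ ¬H(q) ∧ ¬F(p,p))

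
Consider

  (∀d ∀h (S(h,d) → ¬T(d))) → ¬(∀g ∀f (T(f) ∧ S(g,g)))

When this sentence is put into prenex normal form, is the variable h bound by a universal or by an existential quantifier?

existential

Eliminate → and ↔ using ¬ and ∨.
  ¬(∀d ∀h (¬S(h,d) ∨ ¬T(d))) ∨ ¬(∀g ∀f (T(f) ∧ S(g,g)))
Push ¬ through the quantifiers and connectives to reach negation normal form:
  (∃d ∃h (S(h,d) ∧ T(d))) ∨ (∃g ∃f (¬T(f) ∨ ¬S(g,g)))
Extract every quantifier outward, since the variables are now distinct and don't occur free across branches:
  ∃d ∃h ∃g ∃f (S(h,d) ∧ T(d) ∨ ¬T(f) ∨ ¬S(g,g))
The quantifier ∀h sits under an odd number of negations (counting the antecedent side of each →), so it flips to ∃h.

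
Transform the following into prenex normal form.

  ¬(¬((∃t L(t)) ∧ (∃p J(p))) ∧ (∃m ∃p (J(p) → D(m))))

Eliminate → and ↔ using ¬ and ∨.
  ¬(¬((∃t L(t)) ∧ (∃p J(p))) ∧ (∃m ∃p (¬J(p) ∨ D(m))))
Push ¬ through the quantifiers and connectives to reach negation normal form:
  (∃t L(t)) ∧ (∃p J(p)) ∨ (∀m ∀p (J(p) ∧ ¬D(m)))
Give each quantifier a distinct variable: p↦u.
  (∃t L(t)) ∧ (∃p J(p)) ∨ (∀m ∀u (J(u) ∧ ¬D(m)))
Finally move all quantifiers to the prefix:
  ∃t ∃p ∀m ∀u (L(t) ∧ J(p) ∨ J(u) ∧ ¬D(m))

∃t ∃p ∀m ∀u (L(t) ∧ J(p) ∨ J(u) ∧ ¬D(m))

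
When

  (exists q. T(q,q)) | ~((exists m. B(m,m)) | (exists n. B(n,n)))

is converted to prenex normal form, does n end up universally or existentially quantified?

Drive negations inward (¬∀x A ≡ ∃x ¬A, ¬∃x A ≡ ∀x ¬A, De Morgan for ∧/∨):
  (exists q. T(q,q)) | (forall m. ~B(m,m)) & (forall n. ~B(n,n))
All bound variables are already distinct, so no renaming is needed.
Pull the quantifiers to the front (each side's bound variable is not free in the other side):
  exists q. forall m. forall n. (T(q,q) | ~B(m,m) & ~B(n,n))
The quantifier exists n sits under an odd number of negations, so it flips to forall n.

universal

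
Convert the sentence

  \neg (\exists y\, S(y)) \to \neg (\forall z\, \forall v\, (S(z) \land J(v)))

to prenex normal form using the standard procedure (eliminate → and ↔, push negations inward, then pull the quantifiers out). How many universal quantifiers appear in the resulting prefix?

0

Rewrite implications/biconditionals: A → B as ¬A ∨ B.
  \neg \neg (\exists y\, S(y)) \lor \neg (\forall z\, \forall v\, (S(z) \land J(v)))
Push ¬ through the quantifiers and connectives to reach negation normal form:
  (\exists y\, S(y)) \lor (\exists z\, \exists v\, (\neg S(z) \lor \neg J(v)))
All bound variables are already distinct, so no renaming is needed.
Extract every quantifier outward, since the variables are now distinct and don't occur free across branches:
  \exists y\, \exists z\, \exists v\, (S(y) \lor \neg S(z) \lor \neg J(v))
The prefix is \exists y \exists z \exists v: 0 universal, 3 existential.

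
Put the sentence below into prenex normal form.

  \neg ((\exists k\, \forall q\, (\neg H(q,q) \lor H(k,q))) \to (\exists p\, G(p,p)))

Rewrite implications/biconditionals: A → B as ¬A ∨ B.
  \neg (\neg (\exists k\, \forall q\, (\neg H(q,q) \lor H(k,q))) \lor (\exists p\, G(p,p)))
Drive negations inward (¬∀x A ≡ ∃x ¬A, ¬∃x A ≡ ∀x ¬A, De Morgan for ∧/∨):
  (\exists k\, \forall q\, (\neg H(q,q) \lor H(k,q))) \land (\forall p\, \neg G(p,p))
All bound variables are already distinct, so no renaming is needed.
Finally move all quantifiers to the prefix:
  \exists k\, \forall q\, \forall p\, ((\neg H(q,q) \lor H(k,q)) \land \neg G(p,p))

\exists k\, \forall q\, \forall p\, ((\neg H(q,q) \lor H(k,q)) \land \neg G(p,p))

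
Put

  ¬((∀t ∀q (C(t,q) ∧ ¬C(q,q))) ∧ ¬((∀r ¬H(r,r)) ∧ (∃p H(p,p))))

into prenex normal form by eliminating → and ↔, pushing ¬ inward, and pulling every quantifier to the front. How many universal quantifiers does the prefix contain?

1

Push ¬ through the quantifiers and connectives to reach negation normal form:
  (∃t ∃q (¬C(t,q) ∨ C(q,q))) ∨ (∀r ¬H(r,r)) ∧ (∃p H(p,p))
All bound variables are already distinct, so no renaming is needed.
Pull the quantifiers to the front (each side's bound variable is not free in the other side):
  ∃t ∃q ∀r ∃p (¬C(t,q) ∨ C(q,q) ∨ ¬H(r,r) ∧ H(p,p))
The prefix is ∃t ∃q ∀r ∃p: 1 universal, 3 existential.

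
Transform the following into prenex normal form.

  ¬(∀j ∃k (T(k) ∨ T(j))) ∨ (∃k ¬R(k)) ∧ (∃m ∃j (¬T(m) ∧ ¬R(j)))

∃j ∀k ∃s ∃m ∃u1 (¬T(k) ∧ ¬T(j) ∨ ¬R(s) ∧ ¬T(m) ∧ ¬R(u1))

Drive negations inward (¬∀x A ≡ ∃x ¬A, ¬∃x A ≡ ∀x ¬A, De Morgan for ∧/∨):
  (∃j ∀k (¬T(k) ∧ ¬T(j))) ∨ (∃k ¬R(k)) ∧ (∃m ∃j (¬T(m) ∧ ¬R(j)))
Give each quantifier a distinct variable: k↦s, j↦u1.
  (∃j ∀k (¬T(k) ∧ ¬T(j))) ∨ (∃s ¬R(s)) ∧ (∃m ∃u1 (¬T(m) ∧ ¬R(u1)))
Pull the quantifiers to the front (each side's bound variable is not free in the other side):
  ∃j ∀k ∃s ∃m ∃u1 (¬T(k) ∧ ¬T(j) ∨ ¬R(s) ∧ ¬T(m) ∧ ¬R(u1))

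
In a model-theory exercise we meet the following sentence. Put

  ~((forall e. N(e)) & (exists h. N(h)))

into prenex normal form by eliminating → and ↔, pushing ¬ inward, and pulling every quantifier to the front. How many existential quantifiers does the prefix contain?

Push ¬ through the quantifiers and connectives to reach negation normal form:
  (exists e. ~N(e)) | (forall h. ~N(h))
All bound variables are already distinct, so no renaming is needed.
Finally move all quantifiers to the prefix:
  exists e. forall h. (~N(e) | ~N(h))
The prefix is exists e forall h: 1 universal, 1 existential.

1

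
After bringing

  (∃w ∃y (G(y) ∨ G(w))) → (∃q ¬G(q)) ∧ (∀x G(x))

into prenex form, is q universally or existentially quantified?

Rewrite implications/biconditionals: A → B as ¬A ∨ B.
  ¬(∃w ∃y (G(y) ∨ G(w))) ∨ (∃q ¬G(q)) ∧ (∀x G(x))
Push ¬ through the quantifiers and connectives to reach negation normal form:
  (∀w ∀y (¬G(y) ∧ ¬G(w))) ∨ (∃q ¬G(q)) ∧ (∀x G(x))
Finally move all quantifiers to the prefix:
  ∀w ∀y ∃q ∀x (¬G(y) ∧ ¬G(w) ∨ ¬G(q) ∧ G(x))
The quantifier ∃q sits under an even number of negations (counting the antecedent side of each →), so it remains existential.

existential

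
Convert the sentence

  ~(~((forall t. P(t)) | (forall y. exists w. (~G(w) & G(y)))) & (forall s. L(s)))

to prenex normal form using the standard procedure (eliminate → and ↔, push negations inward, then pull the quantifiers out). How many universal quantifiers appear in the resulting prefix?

Move each ¬ inward, flipping quantifiers it crosses:
  (forall t. P(t)) | (forall y. exists w. (~G(w) & G(y))) | (exists s. ~L(s))
Pull the quantifiers to the front (each side's bound variable is not free in the other side):
  forall t. forall y. exists w. exists s. (P(t) | ~G(w) & G(y) | ~L(s))
The prefix is forall t forall y exists w exists s: 2 universal, 2 existential.

2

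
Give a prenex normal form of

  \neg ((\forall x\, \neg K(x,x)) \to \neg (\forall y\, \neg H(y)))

Eliminate → and ↔ using ¬ and ∨.
  \neg (\neg (\forall x\, \neg K(x,x)) \lor \neg (\forall y\, \neg H(y)))
Drive negations inward (¬∀x A ≡ ∃x ¬A, ¬∃x A ≡ ∀x ¬A, De Morgan for ∧/∨):
  (\forall x\, \neg K(x,x)) \land (\forall y\, \neg H(y))
Pull the quantifiers to the front (each side's bound variable is not free in the other side):
  \forall x\, \forall y\, (\neg K(x,x) \land \neg H(y))

\forall x\, \forall y\, (\neg K(x,x) \land \neg H(y))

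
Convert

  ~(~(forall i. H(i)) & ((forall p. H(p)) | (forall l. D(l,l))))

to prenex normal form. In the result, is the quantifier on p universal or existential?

Drive negations inward (¬∀x A ≡ ∃x ¬A, ¬∃x A ≡ ∀x ¬A, De Morgan for ∧/∨):
  (forall i. H(i)) | (exists p. ~H(p)) & (exists l. ~D(l,l))
All bound variables are already distinct, so no renaming is needed.
Extract every quantifier outward, since the variables are now distinct and don't occur free across branches:
  forall i. exists p. exists l. (H(i) | ~H(p) & ~D(l,l))
The quantifier forall p sits under an odd number of negations, so it flips to exists p.

existential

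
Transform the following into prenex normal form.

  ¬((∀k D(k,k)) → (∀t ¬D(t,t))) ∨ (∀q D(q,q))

∀k ∃t ∀q (D(k,k) ∧ D(t,t) ∨ D(q,q))

Eliminate → and ↔ using ¬ and ∨.
  ¬(¬(∀k D(k,k)) ∨ (∀t ¬D(t,t))) ∨ (∀q D(q,q))
Drive negations inward (¬∀x A ≡ ∃x ¬A, ¬∃x A ≡ ∀x ¬A, De Morgan for ∧/∨):
  (∀k D(k,k)) ∧ (∃t D(t,t)) ∨ (∀q D(q,q))
Finally move all quantifiers to the prefix:
  ∀k ∃t ∀q (D(k,k) ∧ D(t,t) ∨ D(q,q))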